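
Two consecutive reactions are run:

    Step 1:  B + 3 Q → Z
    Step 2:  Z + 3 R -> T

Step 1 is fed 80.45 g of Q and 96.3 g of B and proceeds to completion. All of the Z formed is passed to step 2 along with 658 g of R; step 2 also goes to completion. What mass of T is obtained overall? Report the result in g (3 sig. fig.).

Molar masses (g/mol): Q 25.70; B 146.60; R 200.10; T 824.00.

Step 1:
n(Q) = 80.45 / 25.70 = 3.130 mol
n(B) = 96.30 / 146.60 = 0.6569 mol
n/ν → Q: 1.043, B: 0.6569; B is limiting.
n(Z) produced = (1/1) × 0.6569 = 0.6569 mol
Step 2:
n(Z) available = 0.6569 mol
n(R) = 658.0 / 200.10 = 3.288 mol
n/ν → Z: 0.6569, R: 1.096; Z is limiting.
n(T) = (1/1) × 0.6569 = 0.6569 mol
mass = 0.6569 × 824.00 = 541.3 g

541 g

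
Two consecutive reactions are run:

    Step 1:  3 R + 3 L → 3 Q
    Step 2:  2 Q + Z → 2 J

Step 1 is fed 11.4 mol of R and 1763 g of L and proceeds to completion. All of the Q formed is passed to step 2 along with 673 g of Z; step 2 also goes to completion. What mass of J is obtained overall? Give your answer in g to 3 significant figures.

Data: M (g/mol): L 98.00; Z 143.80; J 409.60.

3830 g

Step 1:
n(R) = 11.40 mol
n(L) = 1763 / 98.00 = 17.99 mol
n/ν → R: 3.800, L: 5.997; R is limiting.
n(Q) produced = (3/3) × 11.40 = 11.40 mol
Step 2:
n(Q) available = 11.40 mol
n(Z) = 673.0 / 143.80 = 4.680 mol
n/ν → Q: 5.700, Z: 4.680; Z is limiting.
n(J) = (2/1) × 4.680 = 9.360 mol
mass = 9.360 × 409.60 = 3834 g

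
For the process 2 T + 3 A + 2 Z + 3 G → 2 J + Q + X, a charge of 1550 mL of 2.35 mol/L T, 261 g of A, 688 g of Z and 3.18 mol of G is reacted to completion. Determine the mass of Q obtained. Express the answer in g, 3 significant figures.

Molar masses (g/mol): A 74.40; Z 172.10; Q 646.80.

n(T) = 2.35 × 1550/1000 = 3.643 mol
n(A) = 261.0 / 74.40 = 3.508 mol
n(Z) = 688.0 / 172.10 = 3.998 mol
n(G) = 3.180 mol
n/ν → T: 1.822, A: 1.169, Z: 1.999, G: 1.060; G is limiting.
n(Q) = (1/3) × 3.180 = 1.060 mol
mass = 1.060 × 646.80 = 685.6 g

686 g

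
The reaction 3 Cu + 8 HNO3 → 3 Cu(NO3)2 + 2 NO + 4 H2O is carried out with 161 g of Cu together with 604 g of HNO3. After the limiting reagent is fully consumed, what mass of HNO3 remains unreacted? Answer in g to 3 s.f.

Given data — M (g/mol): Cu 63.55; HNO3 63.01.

n(Cu) = 161.0 / 63.55 = 2.533 mol
n(HNO3) = 604.0 / 63.01 = 9.586 mol
n/ν for Cu = 2.533/3 = 0.8443
n/ν for HNO3 = 9.586/8 = 1.198
Smallest n/ν is Cu → limiting reagent.
HNO3 consumed = (8/3) × 2.533 = 6.755 mol
HNO3 remaining = 9.586 − 6.755 = 2.831 mol
mass = 2.831 × 63.01 = 178.4 g

178 g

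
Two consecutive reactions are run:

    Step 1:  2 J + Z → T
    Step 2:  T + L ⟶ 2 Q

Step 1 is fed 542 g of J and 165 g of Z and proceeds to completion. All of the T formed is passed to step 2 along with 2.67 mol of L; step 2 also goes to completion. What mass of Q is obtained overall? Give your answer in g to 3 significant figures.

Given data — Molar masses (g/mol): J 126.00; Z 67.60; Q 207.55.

Step 1:
n(J) = 542.0 / 126.00 = 4.302 mol
n(Z) = 165.0 / 67.60 = 2.441 mol
n/ν for J = 4.302/2 = 2.151
n/ν for Z = 2.441/1 = 2.441
Smallest n/ν is J → limiting reagent.
n(T) produced = (1/2) × 4.302 = 2.151 mol
Step 2:
n(T) available = 2.151 mol
n(L) = 2.670 mol
n/ν for T = 2.151/1 = 2.151
n/ν for L = 2.670/1 = 2.670
Smallest n/ν is T → limiting reagent.
n(Q) = (2/1) × 2.151 = 4.302 mol
mass = 4.302 × 207.55 = 892.9 g

893 g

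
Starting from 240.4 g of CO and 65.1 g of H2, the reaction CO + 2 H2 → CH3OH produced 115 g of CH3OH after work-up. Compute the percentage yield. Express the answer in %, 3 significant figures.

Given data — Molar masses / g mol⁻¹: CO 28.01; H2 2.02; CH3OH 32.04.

n(CO) = 240.4 / 28.01 = 8.583 mol
n(H2) = 65.10 / 2.02 = 32.23 mol
n/ν → CO: 8.583, H2: 16.12; CO is limiting.
theoretical n(CH3OH) = (1/1) × 8.583 = 8.583 mol → 275.0 g
% yield = 115 / 275.0 × 100 = 41.82 %

41.8 %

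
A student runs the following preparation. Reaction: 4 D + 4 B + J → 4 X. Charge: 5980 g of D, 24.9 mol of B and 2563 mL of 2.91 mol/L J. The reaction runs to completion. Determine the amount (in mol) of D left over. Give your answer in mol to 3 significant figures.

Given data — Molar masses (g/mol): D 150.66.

n(D) = 5980 / 150.66 = 39.69 mol
n(B) = 24.90 mol
n(J) = 2.91 × 2563/1000 = 7.458 mol
n/ν → D: 9.923, B: 6.225, J: 7.458; B is limiting.
D consumed = (4/4) × 24.90 = 24.90 mol
D remaining = 39.69 − 24.90 = 14.79 mol

14.8 mol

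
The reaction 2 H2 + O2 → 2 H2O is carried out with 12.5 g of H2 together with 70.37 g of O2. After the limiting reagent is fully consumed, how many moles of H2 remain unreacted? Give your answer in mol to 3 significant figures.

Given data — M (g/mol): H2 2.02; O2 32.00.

n(H2) = 12.50 / 2.02 = 6.188 mol
n(O2) = 70.37 / 32.00 = 2.199 mol
n/ν → H2: 3.094, O2: 2.199; O2 is limiting.
H2 consumed = (2/1) × 2.199 = 4.398 mol
H2 remaining = 6.188 − 4.398 = 1.790 mol

1.79 mol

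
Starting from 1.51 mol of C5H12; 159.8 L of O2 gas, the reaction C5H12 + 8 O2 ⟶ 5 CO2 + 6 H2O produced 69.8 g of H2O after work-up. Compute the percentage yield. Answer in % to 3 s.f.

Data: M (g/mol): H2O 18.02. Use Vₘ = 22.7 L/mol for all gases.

73.4 %

n(C5H12) = 1.510 mol
n(O2) = 159.8 / 22.7 = 7.040 mol
n/ν for C5H12 = 1.510/1 = 1.510
n/ν for O2 = 7.040/8 = 0.8800
Smallest n/ν is O2 → limiting reagent.
theoretical n(H2O) = (6/8) × 7.040 = 5.280 mol → 95.15 g
% yield = 69.8 / 95.15 × 100 = 73.36 %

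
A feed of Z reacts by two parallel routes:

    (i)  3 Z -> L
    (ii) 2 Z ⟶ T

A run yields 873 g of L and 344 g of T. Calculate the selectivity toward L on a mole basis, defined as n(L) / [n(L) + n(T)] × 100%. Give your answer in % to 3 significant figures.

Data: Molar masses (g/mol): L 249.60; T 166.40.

n(L) = 873 / 249.60 = 3.498 mol
n(T) = 344 / 166.40 = 2.067 mol
selectivity = 3.498/(3.498+2.067) × 100 = 62.86 %

62.9 %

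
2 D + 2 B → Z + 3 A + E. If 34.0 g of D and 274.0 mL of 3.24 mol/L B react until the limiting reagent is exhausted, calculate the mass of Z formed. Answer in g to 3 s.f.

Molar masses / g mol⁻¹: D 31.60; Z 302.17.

n(D) = 34.00 / 31.60 = 1.076 mol
n(B) = 3.24 × 274.0/1000 = 0.8878 mol
n/ν → D: 0.5380, B: 0.4439; B is limiting.
n(Z) = (1/2) × 0.8878 = 0.4439 mol
mass = 0.4439 × 302.17 = 134.1 g

134 g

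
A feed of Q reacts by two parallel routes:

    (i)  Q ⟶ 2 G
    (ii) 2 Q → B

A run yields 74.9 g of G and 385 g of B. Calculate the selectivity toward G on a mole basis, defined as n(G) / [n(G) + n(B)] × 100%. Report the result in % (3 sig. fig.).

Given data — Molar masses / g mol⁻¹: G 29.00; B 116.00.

43.8 %

n(G) = 74.9 / 29.00 = 2.583 mol
n(B) = 385 / 116.00 = 3.319 mol
selectivity = 2.583/(2.583+3.319) × 100 = 43.76 %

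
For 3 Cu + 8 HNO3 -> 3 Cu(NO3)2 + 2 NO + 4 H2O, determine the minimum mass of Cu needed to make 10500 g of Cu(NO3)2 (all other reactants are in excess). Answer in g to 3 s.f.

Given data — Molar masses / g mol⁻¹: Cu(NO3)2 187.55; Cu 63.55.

3560 g

n(Cu(NO3)2) = 10500 / 187.55 = 55.99 mol
n(Cu) = (3/3) × 55.99 = 55.99 mol
mass = 55.99 × 63.55 = 3558 g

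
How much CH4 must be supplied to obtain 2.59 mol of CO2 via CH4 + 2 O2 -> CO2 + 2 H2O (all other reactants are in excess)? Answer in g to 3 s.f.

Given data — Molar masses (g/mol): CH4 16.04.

41.5 g

n(CO2) = 2.590 mol
n(CH4) = (1/1) × 2.590 = 2.590 mol
mass = 2.590 × 16.04 = 41.54 g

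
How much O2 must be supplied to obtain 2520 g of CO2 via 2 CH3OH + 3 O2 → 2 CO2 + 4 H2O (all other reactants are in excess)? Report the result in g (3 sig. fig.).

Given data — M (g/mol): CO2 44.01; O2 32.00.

2750 g

n(CO2) = 2520 / 44.01 = 57.26 mol
n(O2) = (3/2) × 57.26 = 85.89 mol
mass = 85.89 × 32.00 = 2748 g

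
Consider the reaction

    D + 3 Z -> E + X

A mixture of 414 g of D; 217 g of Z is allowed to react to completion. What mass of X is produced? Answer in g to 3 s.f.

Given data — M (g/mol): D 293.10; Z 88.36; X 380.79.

312 g

n(D) = 414.0 / 293.10 = 1.412 mol
n(Z) = 217.0 / 88.36 = 2.456 mol
n/ν → D: 1.412, Z: 0.8187; Z is limiting.
n(X) = (1/3) × 2.456 = 0.8187 mol
mass = 0.8187 × 380.79 = 311.8 g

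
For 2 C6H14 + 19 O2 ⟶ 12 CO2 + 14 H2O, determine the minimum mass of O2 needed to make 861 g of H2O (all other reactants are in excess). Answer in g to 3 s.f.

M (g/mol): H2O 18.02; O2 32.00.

2080 g

n(H2O) = 861 / 18.02 = 47.78 mol
n(O2) = (19/14) × 47.78 = 64.84 mol
mass = 64.84 × 32.00 = 2075 g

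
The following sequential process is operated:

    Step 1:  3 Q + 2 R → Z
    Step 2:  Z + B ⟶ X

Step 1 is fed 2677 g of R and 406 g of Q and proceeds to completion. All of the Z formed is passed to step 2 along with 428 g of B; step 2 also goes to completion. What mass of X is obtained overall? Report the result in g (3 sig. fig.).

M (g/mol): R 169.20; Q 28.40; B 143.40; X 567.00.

Step 1:
n(R) = 2677 / 169.20 = 15.82 mol
n(Q) = 406.0 / 28.40 = 14.30 mol
n/ν for R = 15.82/2 = 7.910
n/ν for Q = 14.30/3 = 4.767
Smallest n/ν is Q → limiting reagent.
n(Z) produced = (1/3) × 14.30 = 4.767 mol
Step 2:
n(Z) available = 4.767 mol
n(B) = 428.0 / 143.40 = 2.985 mol
n/ν for Z = 4.767/1 = 4.767
n/ν for B = 2.985/1 = 2.985
Smallest n/ν is B → limiting reagent.
n(X) = (1/1) × 2.985 = 2.985 mol
mass = 2.985 × 567.00 = 1692 g

1690 g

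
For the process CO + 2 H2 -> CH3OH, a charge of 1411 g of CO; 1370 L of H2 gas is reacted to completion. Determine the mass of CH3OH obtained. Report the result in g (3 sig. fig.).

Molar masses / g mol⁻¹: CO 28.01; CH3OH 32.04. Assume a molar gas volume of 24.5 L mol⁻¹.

896 g

n(CO) = 1411 / 28.01 = 50.37 mol
n(H2) = 1370 / 24.5 = 55.92 mol
n/ν for CO = 50.37/1 = 50.37
n/ν for H2 = 55.92/2 = 27.96
Smallest n/ν is H2 → limiting reagent.
n(CH3OH) = (1/2) × 55.92 = 27.96 mol
mass = 27.96 × 32.04 = 895.8 g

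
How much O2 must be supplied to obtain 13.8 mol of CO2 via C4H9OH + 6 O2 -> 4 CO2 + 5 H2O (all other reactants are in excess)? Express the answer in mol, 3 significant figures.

n(CO2) = 13.80 mol
n(O2) = (6/4) × 13.80 = 20.70 mol

20.7 mol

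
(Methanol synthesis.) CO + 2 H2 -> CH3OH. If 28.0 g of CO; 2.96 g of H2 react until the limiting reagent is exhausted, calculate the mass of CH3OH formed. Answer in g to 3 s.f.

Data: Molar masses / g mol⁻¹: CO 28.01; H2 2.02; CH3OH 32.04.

n(CO) = 28.00 / 28.01 = 0.9996 mol
n(H2) = 2.960 / 2.02 = 1.465 mol
n/ν for CO = 0.9996/1 = 0.9996
n/ν for H2 = 1.465/2 = 0.7325
Smallest n/ν is H2 → limiting reagent.
n(CH3OH) = (1/2) × 1.465 = 0.7325 mol
mass = 0.7325 × 32.04 = 23.47 g

23.5 g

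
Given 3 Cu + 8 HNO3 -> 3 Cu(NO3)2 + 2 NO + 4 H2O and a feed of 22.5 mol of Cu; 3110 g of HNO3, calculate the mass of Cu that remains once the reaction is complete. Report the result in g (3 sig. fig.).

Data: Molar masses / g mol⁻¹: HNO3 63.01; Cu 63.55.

n(Cu) = 22.50 mol
n(HNO3) = 3110 / 63.01 = 49.36 mol
n/ν for Cu = 22.50/3 = 7.500
n/ν for HNO3 = 49.36/8 = 6.170
Smallest n/ν is HNO3 → limiting reagent.
Cu consumed = (3/8) × 49.36 = 18.51 mol
Cu remaining = 22.50 − 18.51 = 3.990 mol
mass = 3.990 × 63.55 = 253.6 g

254 g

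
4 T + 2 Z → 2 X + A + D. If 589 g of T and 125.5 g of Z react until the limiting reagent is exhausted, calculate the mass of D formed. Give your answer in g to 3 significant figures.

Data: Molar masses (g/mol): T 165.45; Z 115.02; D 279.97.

n(T) = 589.0 / 165.45 = 3.560 mol
n(Z) = 125.5 / 115.02 = 1.091 mol
n/ν for T = 3.560/4 = 0.8900
n/ν for Z = 1.091/2 = 0.5455
Smallest n/ν is Z → limiting reagent.
n(D) = (1/2) × 1.091 = 0.5455 mol
mass = 0.5455 × 279.97 = 152.7 g

153 g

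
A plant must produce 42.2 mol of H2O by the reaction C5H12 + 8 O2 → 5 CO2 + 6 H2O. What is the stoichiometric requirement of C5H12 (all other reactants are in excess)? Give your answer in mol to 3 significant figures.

n(H2O) = 42.20 mol
n(C5H12) = (1/6) × 42.20 = 7.033 mol

7.03 mol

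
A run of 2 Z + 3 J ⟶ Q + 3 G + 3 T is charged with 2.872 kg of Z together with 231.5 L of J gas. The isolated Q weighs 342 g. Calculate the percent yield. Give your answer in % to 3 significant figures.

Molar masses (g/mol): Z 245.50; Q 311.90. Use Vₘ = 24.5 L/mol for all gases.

34.8 %

n(Z) = 2.872×1000 / 245.50 = 11.70 mol
n(J) = 231.5 / 24.5 = 9.449 mol
n/ν for Z = 11.70/2 = 5.850
n/ν for J = 9.449/3 = 3.150
Smallest n/ν is J → limiting reagent.
theoretical n(Q) = (1/3) × 9.449 = 3.150 mol → 982.5 g
% yield = 342 / 982.5 × 100 = 34.81 %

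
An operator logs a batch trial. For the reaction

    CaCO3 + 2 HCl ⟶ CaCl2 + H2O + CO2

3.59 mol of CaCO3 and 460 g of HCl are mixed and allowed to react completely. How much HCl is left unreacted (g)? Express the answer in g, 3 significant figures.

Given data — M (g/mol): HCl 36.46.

n(CaCO3) = 3.590 mol
n(HCl) = 460.0 / 36.46 = 12.62 mol
n/ν for CaCO3 = 3.590/1 = 3.590
n/ν for HCl = 12.62/2 = 6.310
Smallest n/ν is CaCO3 → limiting reagent.
HCl consumed = (2/1) × 3.590 = 7.180 mol
HCl remaining = 12.62 − 7.180 = 5.440 mol
mass = 5.440 × 36.46 = 198.3 g

198 g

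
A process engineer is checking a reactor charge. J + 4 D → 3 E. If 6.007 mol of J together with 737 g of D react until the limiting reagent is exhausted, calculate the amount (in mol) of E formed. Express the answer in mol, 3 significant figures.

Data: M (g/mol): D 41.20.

n(J) = 6.007 mol
n(D) = 737.0 / 41.20 = 17.89 mol
n/ν for J = 6.007/1 = 6.007
n/ν for D = 17.89/4 = 4.473
Smallest n/ν is D → limiting reagent.
n(E) = (3/4) × 17.89 = 13.42 mol

13.4 mol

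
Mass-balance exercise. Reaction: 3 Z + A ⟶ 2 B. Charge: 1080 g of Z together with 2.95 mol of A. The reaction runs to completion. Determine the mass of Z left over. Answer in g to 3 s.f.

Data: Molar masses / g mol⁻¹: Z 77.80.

n(Z) = 1080 / 77.80 = 13.88 mol
n(A) = 2.950 mol
n/ν for Z = 13.88/3 = 4.627
n/ν for A = 2.950/1 = 2.950
Smallest n/ν is A → limiting reagent.
Z consumed = (3/1) × 2.950 = 8.850 mol
Z remaining = 13.88 − 8.850 = 5.030 mol
mass = 5.030 × 77.80 = 391.3 g

391 g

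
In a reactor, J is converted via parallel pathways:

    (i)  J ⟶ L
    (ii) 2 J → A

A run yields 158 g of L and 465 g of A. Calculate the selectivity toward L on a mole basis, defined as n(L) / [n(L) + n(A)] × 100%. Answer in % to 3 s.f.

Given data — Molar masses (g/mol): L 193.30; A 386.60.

40.5 %

n(L) = 158 / 193.30 = 0.8174 mol
n(A) = 465 / 386.60 = 1.203 mol
selectivity = 0.8174/(0.8174+1.203) × 100 = 40.46 %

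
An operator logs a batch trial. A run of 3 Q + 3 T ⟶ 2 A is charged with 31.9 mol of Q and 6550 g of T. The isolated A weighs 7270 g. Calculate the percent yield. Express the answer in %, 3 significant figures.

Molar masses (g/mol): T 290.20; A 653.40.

73.9 %

n(Q) = 31.90 mol
n(T) = 6550 / 290.20 = 22.57 mol
n/ν → Q: 10.63, T: 7.523; T is limiting.
theoretical n(A) = (2/3) × 22.57 = 15.05 mol → 9834 g
% yield = 7270 / 9834 × 100 = 73.93 %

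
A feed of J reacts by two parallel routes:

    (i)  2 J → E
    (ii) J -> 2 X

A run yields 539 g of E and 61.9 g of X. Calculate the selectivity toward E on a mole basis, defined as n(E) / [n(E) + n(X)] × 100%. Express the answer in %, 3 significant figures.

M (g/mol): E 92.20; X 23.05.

n(E) = 539 / 92.20 = 5.846 mol
n(X) = 61.9 / 23.05 = 2.685 mol
selectivity = 5.846/(5.846+2.685) × 100 = 68.53 %

68.5 %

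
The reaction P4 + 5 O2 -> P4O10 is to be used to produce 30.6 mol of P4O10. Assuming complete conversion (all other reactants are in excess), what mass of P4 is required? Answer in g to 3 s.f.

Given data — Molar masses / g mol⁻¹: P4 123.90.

n(P4O10) = 30.60 mol
n(P4) = (1/1) × 30.60 = 30.60 mol
mass = 30.60 × 123.90 = 3791 g

3790 g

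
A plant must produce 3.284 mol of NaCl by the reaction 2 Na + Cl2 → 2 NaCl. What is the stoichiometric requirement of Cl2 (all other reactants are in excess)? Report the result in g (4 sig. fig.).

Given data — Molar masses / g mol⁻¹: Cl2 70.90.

n(NaCl) = 3.284 mol
n(Cl2) = (1/2) × 3.284 = 1.642 mol
mass = 1.642 × 70.90 = 116.4 g

116.4 g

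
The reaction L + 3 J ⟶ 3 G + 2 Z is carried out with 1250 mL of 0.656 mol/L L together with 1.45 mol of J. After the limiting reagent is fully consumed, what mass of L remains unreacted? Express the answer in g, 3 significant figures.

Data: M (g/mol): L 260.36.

n(L) = 0.656 × 1250/1000 = 0.8200 mol
n(J) = 1.450 mol
n/ν for L = 0.8200/1 = 0.8200
n/ν for J = 1.450/3 = 0.4833
Smallest n/ν is J → limiting reagent.
L consumed = (1/3) × 1.450 = 0.4833 mol
L remaining = 0.8200 − 0.4833 = 0.3367 mol
mass = 0.3367 × 260.36 = 87.66 g

87.7 g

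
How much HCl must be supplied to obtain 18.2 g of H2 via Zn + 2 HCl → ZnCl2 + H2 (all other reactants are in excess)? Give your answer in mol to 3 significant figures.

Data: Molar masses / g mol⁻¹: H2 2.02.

n(H2) = 18.2 / 2.02 = 9.010 mol
n(HCl) = (2/1) × 9.010 = 18.02 mol

18.0 mol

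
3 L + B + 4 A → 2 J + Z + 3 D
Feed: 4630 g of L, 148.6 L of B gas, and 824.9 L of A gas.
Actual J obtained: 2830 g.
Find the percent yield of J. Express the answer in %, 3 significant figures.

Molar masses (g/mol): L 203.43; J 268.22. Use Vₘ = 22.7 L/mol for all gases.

80.6 %

n(L) = 4630 / 203.43 = 22.76 mol
n(B) = 148.6 / 22.7 = 6.546 mol
n(A) = 824.9 / 22.7 = 36.34 mol
n/ν → L: 7.587, B: 6.546, A: 9.085; B is limiting.
theoretical n(J) = (2/1) × 6.546 = 13.09 mol → 3511 g
% yield = 2830 / 3511 × 100 = 80.60 %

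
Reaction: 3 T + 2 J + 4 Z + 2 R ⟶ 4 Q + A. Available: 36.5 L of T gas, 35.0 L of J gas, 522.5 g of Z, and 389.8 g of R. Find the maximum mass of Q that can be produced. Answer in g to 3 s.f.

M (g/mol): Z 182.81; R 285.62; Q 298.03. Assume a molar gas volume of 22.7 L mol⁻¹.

n(T) = 36.50 / 22.7 = 1.608 mol
n(J) = 35.00 / 22.7 = 1.542 mol
n(Z) = 522.5 / 182.81 = 2.858 mol
n(R) = 389.8 / 285.62 = 1.365 mol
n/ν for T = 1.608/3 = 0.5360
n/ν for J = 1.542/2 = 0.7710
n/ν for Z = 2.858/4 = 0.7145
n/ν for R = 1.365/2 = 0.6825
Smallest n/ν is T → limiting reagent.
n(Q) = (4/3) × 1.608 = 2.144 mol
mass = 2.144 × 298.03 = 639.0 g

639 g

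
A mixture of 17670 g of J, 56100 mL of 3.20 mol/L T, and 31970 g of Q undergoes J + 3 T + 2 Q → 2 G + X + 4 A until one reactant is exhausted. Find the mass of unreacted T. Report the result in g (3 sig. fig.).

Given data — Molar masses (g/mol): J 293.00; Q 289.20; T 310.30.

n(J) = 17670 / 293.00 = 60.31 mol
n(T) = 3.20 × 56100/1000 = 179.5 mol
n(Q) = 31970 / 289.20 = 110.5 mol
n/ν for J = 60.31/1 = 60.31
n/ν for T = 179.5/3 = 59.83
n/ν for Q = 110.5/2 = 55.25
Smallest n/ν is Q → limiting reagent.
T consumed = (3/2) × 110.5 = 165.8 mol
T remaining = 179.5 − 165.8 = 13.70 mol
mass = 13.70 × 310.30 = 4251 g

4250 g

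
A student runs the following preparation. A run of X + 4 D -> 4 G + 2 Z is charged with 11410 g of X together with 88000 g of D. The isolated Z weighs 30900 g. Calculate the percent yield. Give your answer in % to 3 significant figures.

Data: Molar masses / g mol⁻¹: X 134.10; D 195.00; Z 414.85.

43.8 %

n(X) = 11410 / 134.10 = 85.09 mol
n(D) = 88000 / 195.00 = 451.3 mol
n/ν for X = 85.09/1 = 85.09
n/ν for D = 451.3/4 = 112.8
Smallest n/ν is X → limiting reagent.
theoretical n(Z) = (2/1) × 85.09 = 170.2 mol → 70610 g
% yield = 30900 / 70610 × 100 = 43.76 %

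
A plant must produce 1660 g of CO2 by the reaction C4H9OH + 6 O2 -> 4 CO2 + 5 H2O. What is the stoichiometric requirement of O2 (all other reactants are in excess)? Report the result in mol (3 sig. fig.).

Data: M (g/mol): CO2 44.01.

n(CO2) = 1660 / 44.01 = 37.72 mol
n(O2) = (6/4) × 37.72 = 56.58 mol

56.6 mol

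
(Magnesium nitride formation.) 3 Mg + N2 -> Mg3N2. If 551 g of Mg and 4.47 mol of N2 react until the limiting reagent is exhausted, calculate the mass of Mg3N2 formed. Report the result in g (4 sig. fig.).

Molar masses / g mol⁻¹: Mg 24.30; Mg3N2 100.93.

n(Mg) = 551.0 / 24.30 = 22.67 mol
n(N2) = 4.470 mol
n/ν for Mg = 22.67/3 = 7.557
n/ν for N2 = 4.470/1 = 4.470
Smallest n/ν is N2 → limiting reagent.
n(Mg3N2) = (1/1) × 4.470 = 4.470 mol
mass = 4.470 × 100.93 = 451.2 g

451.2 g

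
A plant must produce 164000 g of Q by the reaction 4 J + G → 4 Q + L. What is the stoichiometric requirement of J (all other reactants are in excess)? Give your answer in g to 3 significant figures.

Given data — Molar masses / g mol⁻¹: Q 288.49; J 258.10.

n(Q) = 164000 / 288.49 = 568.5 mol
n(J) = (4/4) × 568.5 = 568.5 mol
mass = 568.5 × 258.10 = 146700 g

147000 g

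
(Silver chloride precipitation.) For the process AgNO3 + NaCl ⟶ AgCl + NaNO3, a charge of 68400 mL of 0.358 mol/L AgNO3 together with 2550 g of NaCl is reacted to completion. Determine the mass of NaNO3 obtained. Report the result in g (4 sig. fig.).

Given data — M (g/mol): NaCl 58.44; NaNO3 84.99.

n(AgNO3) = 0.358 × 68400/1000 = 24.49 mol
n(NaCl) = 2550 / 58.44 = 43.63 mol
n/ν → AgNO3: 24.49, NaCl: 43.63; AgNO3 is limiting.
n(NaNO3) = (1/1) × 24.49 = 24.49 mol
mass = 24.49 × 84.99 = 2081 g

2081 g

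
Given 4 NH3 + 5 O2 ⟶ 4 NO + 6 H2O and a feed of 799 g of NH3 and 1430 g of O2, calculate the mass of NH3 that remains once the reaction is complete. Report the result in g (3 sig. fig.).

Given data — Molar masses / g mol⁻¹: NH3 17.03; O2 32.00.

n(NH3) = 799.0 / 17.03 = 46.92 mol
n(O2) = 1430 / 32.00 = 44.69 mol
n/ν for NH3 = 46.92/4 = 11.73
n/ν for O2 = 44.69/5 = 8.938
Smallest n/ν is O2 → limiting reagent.
NH3 consumed = (4/5) × 44.69 = 35.75 mol
NH3 remaining = 46.92 − 35.75 = 11.17 mol
mass = 11.17 × 17.03 = 190.2 g

190 g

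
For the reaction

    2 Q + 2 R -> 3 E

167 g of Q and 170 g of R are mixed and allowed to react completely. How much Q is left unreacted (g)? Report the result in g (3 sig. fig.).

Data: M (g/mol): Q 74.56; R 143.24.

n(Q) = 167.0 / 74.56 = 2.240 mol
n(R) = 170.0 / 143.24 = 1.187 mol
n/ν for Q = 2.240/2 = 1.120
n/ν for R = 1.187/2 = 0.5935
Smallest n/ν is R → limiting reagent.
Q consumed = (2/2) × 1.187 = 1.187 mol
Q remaining = 2.240 − 1.187 = 1.053 mol
mass = 1.053 × 74.56 = 78.51 g

78.5 g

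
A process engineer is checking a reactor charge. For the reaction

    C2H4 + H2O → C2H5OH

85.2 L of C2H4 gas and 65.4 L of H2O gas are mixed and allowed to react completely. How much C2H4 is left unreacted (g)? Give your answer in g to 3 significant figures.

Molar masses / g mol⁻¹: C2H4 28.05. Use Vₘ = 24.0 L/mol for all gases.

n(C2H4) = 85.20 / 24.0 = 3.550 mol
n(H2O) = 65.40 / 24.0 = 2.725 mol
n/ν → C2H4: 3.550, H2O: 2.725; H2O is limiting.
C2H4 consumed = (1/1) × 2.725 = 2.725 mol
C2H4 remaining = 3.550 − 2.725 = 0.8250 mol
mass = 0.8250 × 28.05 = 23.14 g

23.1 g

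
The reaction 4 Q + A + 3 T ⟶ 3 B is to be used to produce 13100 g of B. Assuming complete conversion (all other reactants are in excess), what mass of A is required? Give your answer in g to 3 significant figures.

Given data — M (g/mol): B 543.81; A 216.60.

1740 g

n(B) = 13100 / 543.81 = 24.09 mol
n(A) = (1/3) × 24.09 = 8.030 mol
mass = 8.030 × 216.60 = 1739 g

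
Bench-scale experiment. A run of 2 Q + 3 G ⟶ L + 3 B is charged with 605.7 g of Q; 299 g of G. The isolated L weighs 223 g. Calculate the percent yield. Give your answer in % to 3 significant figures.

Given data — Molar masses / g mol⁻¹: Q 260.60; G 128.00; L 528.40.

n(Q) = 605.7 / 260.60 = 2.324 mol
n(G) = 299.0 / 128.00 = 2.336 mol
n/ν for Q = 2.324/2 = 1.162
n/ν for G = 2.336/3 = 0.7787
Smallest n/ν is G → limiting reagent.
theoretical n(L) = (1/3) × 2.336 = 0.7787 mol → 411.5 g
% yield = 223 / 411.5 × 100 = 54.19 %

54.2 %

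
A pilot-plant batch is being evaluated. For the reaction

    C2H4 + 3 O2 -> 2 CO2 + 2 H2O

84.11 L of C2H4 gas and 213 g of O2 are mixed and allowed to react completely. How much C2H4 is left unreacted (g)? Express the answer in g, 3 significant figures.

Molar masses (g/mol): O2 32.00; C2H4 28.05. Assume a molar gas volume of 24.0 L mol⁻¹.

36.1 g

n(C2H4) = 84.11 / 24.0 = 3.505 mol
n(O2) = 213.0 / 32.00 = 6.656 mol
n/ν → C2H4: 3.505, O2: 2.219; O2 is limiting.
C2H4 consumed = (1/3) × 6.656 = 2.219 mol
C2H4 remaining = 3.505 − 2.219 = 1.286 mol
mass = 1.286 × 28.05 = 36.07 g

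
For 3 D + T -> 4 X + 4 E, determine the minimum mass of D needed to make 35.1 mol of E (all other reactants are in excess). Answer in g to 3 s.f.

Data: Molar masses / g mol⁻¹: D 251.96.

6630 g

n(E) = 35.10 mol
n(D) = (3/4) × 35.10 = 26.33 mol
mass = 26.33 × 251.96 = 6634 g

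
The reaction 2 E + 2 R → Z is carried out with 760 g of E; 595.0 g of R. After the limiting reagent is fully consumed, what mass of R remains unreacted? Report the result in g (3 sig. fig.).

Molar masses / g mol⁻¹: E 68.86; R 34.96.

209 g

n(E) = 760.0 / 68.86 = 11.04 mol
n(R) = 595.0 / 34.96 = 17.02 mol
n/ν for E = 11.04/2 = 5.520
n/ν for R = 17.02/2 = 8.510
Smallest n/ν is E → limiting reagent.
R consumed = (2/2) × 11.04 = 11.04 mol
R remaining = 17.02 − 11.04 = 5.980 mol
mass = 5.980 × 34.96 = 209.1 g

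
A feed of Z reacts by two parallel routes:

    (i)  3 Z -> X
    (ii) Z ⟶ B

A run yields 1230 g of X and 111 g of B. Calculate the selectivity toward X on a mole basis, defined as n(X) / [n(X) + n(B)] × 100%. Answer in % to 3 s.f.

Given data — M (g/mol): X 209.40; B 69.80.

n(X) = 1230 / 209.40 = 5.874 mol
n(B) = 111 / 69.80 = 1.590 mol
selectivity = 5.874/(5.874+1.590) × 100 = 78.70 %

78.7 %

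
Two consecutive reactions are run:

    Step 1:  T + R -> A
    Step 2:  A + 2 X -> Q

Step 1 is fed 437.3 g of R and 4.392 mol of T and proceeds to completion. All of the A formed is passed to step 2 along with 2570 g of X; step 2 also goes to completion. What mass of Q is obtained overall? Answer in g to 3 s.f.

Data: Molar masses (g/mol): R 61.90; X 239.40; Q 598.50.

2630 g

Step 1:
n(R) = 437.3 / 61.90 = 7.065 mol
n(T) = 4.392 mol
n/ν → R: 7.065, T: 4.392; T is limiting.
n(A) produced = (1/1) × 4.392 = 4.392 mol
Step 2:
n(A) available = 4.392 mol
n(X) = 2570 / 239.40 = 10.74 mol
n/ν → A: 4.392, X: 5.370; A is limiting.
n(Q) = (1/1) × 4.392 = 4.392 mol
mass = 4.392 × 598.50 = 2629 g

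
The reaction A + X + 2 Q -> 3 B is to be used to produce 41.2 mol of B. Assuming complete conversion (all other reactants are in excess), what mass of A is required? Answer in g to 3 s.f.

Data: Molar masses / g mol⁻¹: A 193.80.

2660 g

n(B) = 41.20 mol
n(A) = (1/3) × 41.20 = 13.73 mol
mass = 13.73 × 193.80 = 2661 g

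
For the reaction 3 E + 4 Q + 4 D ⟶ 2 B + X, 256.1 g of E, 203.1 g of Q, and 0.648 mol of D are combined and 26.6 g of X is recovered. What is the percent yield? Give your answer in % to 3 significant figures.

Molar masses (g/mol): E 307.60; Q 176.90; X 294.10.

55.8 %

n(E) = 256.1 / 307.60 = 0.8326 mol
n(Q) = 203.1 / 176.90 = 1.148 mol
n(D) = 0.6480 mol
n/ν for E = 0.8326/3 = 0.2775
n/ν for Q = 1.148/4 = 0.2870
n/ν for D = 0.6480/4 = 0.1620
Smallest n/ν is D → limiting reagent.
theoretical n(X) = (1/4) × 0.6480 = 0.1620 mol → 47.64 g
% yield = 26.6 / 47.64 × 100 = 55.84 %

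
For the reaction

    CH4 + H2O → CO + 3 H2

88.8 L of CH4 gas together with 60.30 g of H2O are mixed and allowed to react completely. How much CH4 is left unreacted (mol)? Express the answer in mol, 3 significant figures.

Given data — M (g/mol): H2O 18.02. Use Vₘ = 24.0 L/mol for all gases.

n(CH4) = 88.80 / 24.0 = 3.700 mol
n(H2O) = 60.30 / 18.02 = 3.346 mol
n/ν for CH4 = 3.700/1 = 3.700
n/ν for H2O = 3.346/1 = 3.346
Smallest n/ν is H2O → limiting reagent.
CH4 consumed = (1/1) × 3.346 = 3.346 mol
CH4 remaining = 3.700 − 3.346 = 0.3540 mol

0.354 mol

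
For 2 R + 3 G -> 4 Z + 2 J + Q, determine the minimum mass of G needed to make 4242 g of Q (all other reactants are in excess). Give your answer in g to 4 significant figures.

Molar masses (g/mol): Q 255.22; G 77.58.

3868 g

n(Q) = 4242 / 255.22 = 16.62 mol
n(G) = (3/1) × 16.62 = 49.86 mol
mass = 49.86 × 77.58 = 3868 g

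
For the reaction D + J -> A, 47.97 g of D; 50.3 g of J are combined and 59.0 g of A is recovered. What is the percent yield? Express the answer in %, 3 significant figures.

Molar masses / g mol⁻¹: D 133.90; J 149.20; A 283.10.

61.8 %

n(D) = 47.97 / 133.90 = 0.3583 mol
n(J) = 50.30 / 149.20 = 0.3371 mol
n/ν for D = 0.3583/1 = 0.3583
n/ν for J = 0.3371/1 = 0.3371
Smallest n/ν is J → limiting reagent.
theoretical n(A) = (1/1) × 0.3371 = 0.3371 mol → 95.43 g
% yield = 59.0 / 95.43 × 100 = 61.83 %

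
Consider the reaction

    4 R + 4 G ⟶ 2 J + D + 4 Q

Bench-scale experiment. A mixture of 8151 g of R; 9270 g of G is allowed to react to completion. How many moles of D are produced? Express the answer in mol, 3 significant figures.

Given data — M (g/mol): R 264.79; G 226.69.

7.70 mol

n(R) = 8151 / 264.79 = 30.78 mol
n(G) = 9270 / 226.69 = 40.89 mol
n/ν for R = 30.78/4 = 7.695
n/ν for G = 40.89/4 = 10.22
Smallest n/ν is R → limiting reagent.
n(D) = (1/4) × 30.78 = 7.695 mol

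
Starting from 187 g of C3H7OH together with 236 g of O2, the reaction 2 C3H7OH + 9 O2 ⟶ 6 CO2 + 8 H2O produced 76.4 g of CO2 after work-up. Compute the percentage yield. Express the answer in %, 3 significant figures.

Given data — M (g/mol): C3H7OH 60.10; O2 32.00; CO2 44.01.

35.3 %

n(C3H7OH) = 187.0 / 60.10 = 3.111 mol
n(O2) = 236.0 / 32.00 = 7.375 mol
n/ν → C3H7OH: 1.556, O2: 0.8194; O2 is limiting.
theoretical n(CO2) = (6/9) × 7.375 = 4.917 mol → 216.4 g
% yield = 76.4 / 216.4 × 100 = 35.30 %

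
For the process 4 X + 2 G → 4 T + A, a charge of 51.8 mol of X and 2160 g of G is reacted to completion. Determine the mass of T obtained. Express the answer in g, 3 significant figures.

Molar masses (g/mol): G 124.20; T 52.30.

1820 g

n(X) = 51.80 mol
n(G) = 2160 / 124.20 = 17.39 mol
n/ν → X: 12.95, G: 8.695; G is limiting.
n(T) = (4/2) × 17.39 = 34.78 mol
mass = 34.78 × 52.30 = 1819 g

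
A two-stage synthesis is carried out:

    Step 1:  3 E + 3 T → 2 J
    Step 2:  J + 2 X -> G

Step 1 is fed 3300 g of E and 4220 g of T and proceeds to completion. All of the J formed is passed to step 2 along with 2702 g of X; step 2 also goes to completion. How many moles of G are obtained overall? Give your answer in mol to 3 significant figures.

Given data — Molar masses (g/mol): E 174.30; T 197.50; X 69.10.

Step 1:
n(E) = 3300 / 174.30 = 18.93 mol
n(T) = 4220 / 197.50 = 21.37 mol
n/ν for E = 18.93/3 = 6.310
n/ν for T = 21.37/3 = 7.123
Smallest n/ν is E → limiting reagent.
n(J) produced = (2/3) × 18.93 = 12.62 mol
Step 2:
n(J) available = 12.62 mol
n(X) = 2702 / 69.10 = 39.10 mol
n/ν for J = 12.62/1 = 12.62
n/ν for X = 39.10/2 = 19.55
Smallest n/ν is J → limiting reagent.
n(G) = (1/1) × 12.62 = 12.62 mol

12.6 mol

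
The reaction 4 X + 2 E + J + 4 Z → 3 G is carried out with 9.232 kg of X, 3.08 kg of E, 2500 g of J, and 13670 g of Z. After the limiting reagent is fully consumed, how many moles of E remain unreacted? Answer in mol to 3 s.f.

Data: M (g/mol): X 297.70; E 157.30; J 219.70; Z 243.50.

n(X) = 9.232×1000 / 297.70 = 31.01 mol
n(E) = 3.080×1000 / 157.30 = 19.58 mol
n(J) = 2500 / 219.70 = 11.38 mol
n(Z) = 13670 / 243.50 = 56.14 mol
n/ν → X: 7.753, E: 9.790, J: 11.38, Z: 14.04; X is limiting.
E consumed = (2/4) × 31.01 = 15.51 mol
E remaining = 19.58 − 15.51 = 4.070 mol

4.07 mol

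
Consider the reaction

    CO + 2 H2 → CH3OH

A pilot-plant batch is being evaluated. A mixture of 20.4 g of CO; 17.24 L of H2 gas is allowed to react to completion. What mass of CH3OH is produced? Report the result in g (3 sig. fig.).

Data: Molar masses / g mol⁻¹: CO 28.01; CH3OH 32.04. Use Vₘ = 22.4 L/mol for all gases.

12.3 g

n(CO) = 20.40 / 28.01 = 0.7283 mol
n(H2) = 17.24 / 22.4 = 0.7696 mol
n/ν for CO = 0.7283/1 = 0.7283
n/ν for H2 = 0.7696/2 = 0.3848
Smallest n/ν is H2 → limiting reagent.
n(CH3OH) = (1/2) × 0.7696 = 0.3848 mol
mass = 0.3848 × 32.04 = 12.33 g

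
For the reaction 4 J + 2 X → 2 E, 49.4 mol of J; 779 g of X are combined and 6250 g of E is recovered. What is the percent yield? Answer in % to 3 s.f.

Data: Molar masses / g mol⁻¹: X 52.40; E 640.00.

65.7 %

n(J) = 49.40 mol
n(X) = 779.0 / 52.40 = 14.87 mol
n/ν → J: 12.35, X: 7.435; X is limiting.
theoretical n(E) = (2/2) × 14.87 = 14.87 mol → 9517 g
% yield = 6250 / 9517 × 100 = 65.67 %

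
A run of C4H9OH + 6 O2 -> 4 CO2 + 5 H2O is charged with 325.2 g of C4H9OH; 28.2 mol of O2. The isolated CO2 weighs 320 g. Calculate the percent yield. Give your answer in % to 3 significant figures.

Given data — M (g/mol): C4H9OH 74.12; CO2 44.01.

41.4 %

n(C4H9OH) = 325.2 / 74.12 = 4.387 mol
n(O2) = 28.20 mol
n/ν for C4H9OH = 4.387/1 = 4.387
n/ν for O2 = 28.20/6 = 4.700
Smallest n/ν is C4H9OH → limiting reagent.
theoretical n(CO2) = (4/1) × 4.387 = 17.55 mol → 772.4 g
% yield = 320 / 772.4 × 100 = 41.43 %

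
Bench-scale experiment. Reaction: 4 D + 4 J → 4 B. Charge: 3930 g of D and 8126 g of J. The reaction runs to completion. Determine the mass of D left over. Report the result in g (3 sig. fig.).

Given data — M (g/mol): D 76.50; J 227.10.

n(D) = 3930 / 76.50 = 51.37 mol
n(J) = 8126 / 227.10 = 35.78 mol
n/ν for D = 51.37/4 = 12.84
n/ν for J = 35.78/4 = 8.945
Smallest n/ν is J → limiting reagent.
D consumed = (4/4) × 35.78 = 35.78 mol
D remaining = 51.37 − 35.78 = 15.59 mol
mass = 15.59 × 76.50 = 1193 g

1190 g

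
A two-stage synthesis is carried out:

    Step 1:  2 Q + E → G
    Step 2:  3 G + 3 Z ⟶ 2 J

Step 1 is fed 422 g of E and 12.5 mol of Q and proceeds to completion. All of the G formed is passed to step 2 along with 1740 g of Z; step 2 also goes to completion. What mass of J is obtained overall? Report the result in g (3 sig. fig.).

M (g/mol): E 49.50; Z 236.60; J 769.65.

Step 1:
n(E) = 422.0 / 49.50 = 8.525 mol
n(Q) = 12.50 mol
n/ν for E = 8.525/1 = 8.525
n/ν for Q = 12.50/2 = 6.250
Smallest n/ν is Q → limiting reagent.
n(G) produced = (1/2) × 12.50 = 6.250 mol
Step 2:
n(G) available = 6.250 mol
n(Z) = 1740 / 236.60 = 7.354 mol
n/ν for G = 6.250/3 = 2.083
n/ν for Z = 7.354/3 = 2.451
Smallest n/ν is G → limiting reagent.
n(J) = (2/3) × 6.250 = 4.167 mol
mass = 4.167 × 769.65 = 3207 g

3210 g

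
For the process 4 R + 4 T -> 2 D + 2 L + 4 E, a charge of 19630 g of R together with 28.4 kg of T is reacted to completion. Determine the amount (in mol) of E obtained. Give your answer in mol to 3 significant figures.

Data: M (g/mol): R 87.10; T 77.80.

n(R) = 19630 / 87.10 = 225.4 mol
n(T) = 28.40×1000 / 77.80 = 365.0 mol
n/ν for R = 225.4/4 = 56.35
n/ν for T = 365.0/4 = 91.25
Smallest n/ν is R → limiting reagent.
n(E) = (4/4) × 225.4 = 225.4 mol

225 mol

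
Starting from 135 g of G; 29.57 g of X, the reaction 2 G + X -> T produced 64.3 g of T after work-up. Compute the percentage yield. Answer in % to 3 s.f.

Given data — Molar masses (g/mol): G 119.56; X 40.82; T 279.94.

40.7 %

n(G) = 135.0 / 119.56 = 1.129 mol
n(X) = 29.57 / 40.82 = 0.7244 mol
n/ν for G = 1.129/2 = 0.5645
n/ν for X = 0.7244/1 = 0.7244
Smallest n/ν is G → limiting reagent.
theoretical n(T) = (1/2) × 1.129 = 0.5645 mol → 158.0 g
% yield = 64.3 / 158.0 × 100 = 40.70 %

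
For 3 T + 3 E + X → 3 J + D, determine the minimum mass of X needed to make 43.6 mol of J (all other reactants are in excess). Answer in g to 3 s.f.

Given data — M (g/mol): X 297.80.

n(J) = 43.60 mol
n(X) = (1/3) × 43.60 = 14.53 mol
mass = 14.53 × 297.80 = 4327 g

4330 g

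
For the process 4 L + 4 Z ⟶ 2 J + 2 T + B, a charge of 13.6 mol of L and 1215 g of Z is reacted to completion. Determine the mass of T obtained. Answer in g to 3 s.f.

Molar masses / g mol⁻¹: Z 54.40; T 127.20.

865 g

n(L) = 13.60 mol
n(Z) = 1215 / 54.40 = 22.33 mol
n/ν for L = 13.60/4 = 3.400
n/ν for Z = 22.33/4 = 5.583
Smallest n/ν is L → limiting reagent.
n(T) = (2/4) × 13.60 = 6.800 mol
mass = 6.800 × 127.20 = 865.0 g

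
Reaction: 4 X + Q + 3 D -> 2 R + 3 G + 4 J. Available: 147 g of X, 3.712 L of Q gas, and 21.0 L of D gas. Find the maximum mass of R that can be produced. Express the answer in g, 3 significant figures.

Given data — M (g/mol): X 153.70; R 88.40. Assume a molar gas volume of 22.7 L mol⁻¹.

n(X) = 147.0 / 153.70 = 0.9564 mol
n(Q) = 3.712 / 22.7 = 0.1635 mol
n(D) = 21.00 / 22.7 = 0.9251 mol
n/ν → X: 0.2391, Q: 0.1635, D: 0.3084; Q is limiting.
n(R) = (2/1) × 0.1635 = 0.3270 mol
mass = 0.3270 × 88.40 = 28.91 g

28.9 g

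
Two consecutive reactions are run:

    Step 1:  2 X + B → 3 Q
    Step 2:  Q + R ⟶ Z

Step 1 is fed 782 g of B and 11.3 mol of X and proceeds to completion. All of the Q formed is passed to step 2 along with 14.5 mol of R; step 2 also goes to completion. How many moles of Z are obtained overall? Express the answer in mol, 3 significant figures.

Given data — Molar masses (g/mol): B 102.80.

14.5 mol

Step 1:
n(B) = 782.0 / 102.80 = 7.607 mol
n(X) = 11.30 mol
n/ν for B = 7.607/1 = 7.607
n/ν for X = 11.30/2 = 5.650
Smallest n/ν is X → limiting reagent.
n(Q) produced = (3/2) × 11.30 = 16.95 mol
Step 2:
n(Q) available = 16.95 mol
n(R) = 14.50 mol
n/ν for Q = 16.95/1 = 16.95
n/ν for R = 14.50/1 = 14.50
Smallest n/ν is R → limiting reagent.
n(Z) = (1/1) × 14.50 = 14.50 mol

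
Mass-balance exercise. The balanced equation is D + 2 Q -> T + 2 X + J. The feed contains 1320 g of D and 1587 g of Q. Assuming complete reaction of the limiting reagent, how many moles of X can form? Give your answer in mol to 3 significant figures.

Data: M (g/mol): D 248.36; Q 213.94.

n(D) = 1320 / 248.36 = 5.315 mol
n(Q) = 1587 / 213.94 = 7.418 mol
n/ν for D = 5.315/1 = 5.315
n/ν for Q = 7.418/2 = 3.709
Smallest n/ν is Q → limiting reagent.
n(X) = (2/2) × 7.418 = 7.418 mol

7.42 mol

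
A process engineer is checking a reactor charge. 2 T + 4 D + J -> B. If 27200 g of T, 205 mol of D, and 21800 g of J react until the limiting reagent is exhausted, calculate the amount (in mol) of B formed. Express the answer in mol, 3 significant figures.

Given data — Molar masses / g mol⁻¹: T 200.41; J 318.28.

n(T) = 27200 / 200.41 = 135.7 mol
n(D) = 205.0 mol
n(J) = 21800 / 318.28 = 68.49 mol
n/ν → T: 67.85, D: 51.25, J: 68.49; D is limiting.
n(B) = (1/4) × 205.0 = 51.25 mol

51.3 mol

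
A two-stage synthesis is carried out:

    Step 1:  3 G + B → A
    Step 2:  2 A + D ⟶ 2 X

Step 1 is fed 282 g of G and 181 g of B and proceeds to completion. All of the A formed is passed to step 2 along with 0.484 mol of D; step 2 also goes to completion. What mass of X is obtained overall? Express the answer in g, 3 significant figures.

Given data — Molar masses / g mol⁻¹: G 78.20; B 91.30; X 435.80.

422 g

Step 1:
n(G) = 282.0 / 78.20 = 3.606 mol
n(B) = 181.0 / 91.30 = 1.982 mol
n/ν for G = 3.606/3 = 1.202
n/ν for B = 1.982/1 = 1.982
Smallest n/ν is G → limiting reagent.
n(A) produced = (1/3) × 3.606 = 1.202 mol
Step 2:
n(A) available = 1.202 mol
n(D) = 0.4840 mol
n/ν for A = 1.202/2 = 0.6010
n/ν for D = 0.4840/1 = 0.4840
Smallest n/ν is D → limiting reagent.
n(X) = (2/1) × 0.4840 = 0.9680 mol
mass = 0.9680 × 435.80 = 421.9 g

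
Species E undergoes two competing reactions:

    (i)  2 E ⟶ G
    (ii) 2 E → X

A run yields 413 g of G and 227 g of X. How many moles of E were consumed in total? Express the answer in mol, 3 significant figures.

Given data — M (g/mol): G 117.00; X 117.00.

10.9 mol

n(G) = 413 / 117.00 = 3.530 mol
n(X) = 227 / 117.00 = 1.940 mol
n(E) via (i) = (2/1)×3.530 = 7.060 mol
n(E) via (ii) = (2/1)×1.940 = 3.880 mol
total n(E) = 7.060 + 3.880 = 10.94 mol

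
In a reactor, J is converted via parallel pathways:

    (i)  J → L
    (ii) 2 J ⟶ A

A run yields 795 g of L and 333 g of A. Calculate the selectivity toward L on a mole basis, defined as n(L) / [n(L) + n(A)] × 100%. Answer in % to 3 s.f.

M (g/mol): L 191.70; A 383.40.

n(L) = 795 / 191.70 = 4.147 mol
n(A) = 333 / 383.40 = 0.8685 mol
selectivity = 4.147/(4.147+0.8685) × 100 = 82.68 %

82.7 %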